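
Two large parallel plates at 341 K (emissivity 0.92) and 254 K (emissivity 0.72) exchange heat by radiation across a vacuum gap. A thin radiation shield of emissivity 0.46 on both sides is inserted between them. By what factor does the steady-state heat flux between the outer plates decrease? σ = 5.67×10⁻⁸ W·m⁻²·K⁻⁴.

factor ≈ 3.27

Without shield: q₀ = σΔ(T⁴)/(1/ε₁+1/ε₂−1) with denominator 1.476.
With shield the two gaps are in series; the resistances add: (1/ε₁+1/ε_s−1)+(1/ε_s+1/ε₂−1) = 2.261+2.563 = 4.824.
Heat-flux ratio q₀/q = 4.824/1.476.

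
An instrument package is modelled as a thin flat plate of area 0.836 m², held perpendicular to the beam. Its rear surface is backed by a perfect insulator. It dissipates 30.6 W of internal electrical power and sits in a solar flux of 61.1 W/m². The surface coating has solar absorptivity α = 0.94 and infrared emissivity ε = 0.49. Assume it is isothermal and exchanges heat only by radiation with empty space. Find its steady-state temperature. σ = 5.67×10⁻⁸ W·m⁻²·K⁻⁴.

T ≈ 241 K

At steady state, absorbed solar power + internal power = radiated power.
Absorbed: α·S·A_cross = 0.94·61.1·0.8360 = 48.01 W (cross-section A).
Total input = 48.01 + 30.6 = 78.61 W.
Radiated: εσ·A_surf·T⁴ with A_surf = A = 0.8360 m².
T⁴ = 78.61/(0.49·5.67×10⁻⁸·0.8360) = 3.385×10⁹ K⁴.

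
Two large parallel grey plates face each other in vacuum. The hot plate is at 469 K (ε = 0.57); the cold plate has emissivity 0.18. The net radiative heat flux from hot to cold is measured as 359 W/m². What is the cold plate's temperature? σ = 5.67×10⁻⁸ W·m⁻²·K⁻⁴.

q = σ(T₁⁴ − T₂⁴)/(1/ε₁ + 1/ε₂ − 1); denominator = 6.310.
T₂⁴ = T₁⁴ − q·(1/ε₁+1/ε₂−1)/σ = 4.838×10¹⁰ − 359·6.310/5.67×10⁻⁸
    = 8.431×10⁹ K⁴.

T₂ ≈ 303 K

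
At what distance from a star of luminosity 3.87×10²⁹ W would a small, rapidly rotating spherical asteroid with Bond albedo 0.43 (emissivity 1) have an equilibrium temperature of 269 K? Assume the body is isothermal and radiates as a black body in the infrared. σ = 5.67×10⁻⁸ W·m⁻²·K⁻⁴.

d ≈ 3.84×10¹² m

For an isothermal black-emitting sphere, (1−a)S·πr² = σ·4πr²·T⁴ ⇒ S = 4σT⁴/(1−a).
S = 4·5.67×10⁻⁸·(269)⁴/0.570 = 2083 W/m².
Flux falls as S = L/(4πd²), so d = √(L/(4πS)) = √(3.87×10²⁹/(4π·2083)).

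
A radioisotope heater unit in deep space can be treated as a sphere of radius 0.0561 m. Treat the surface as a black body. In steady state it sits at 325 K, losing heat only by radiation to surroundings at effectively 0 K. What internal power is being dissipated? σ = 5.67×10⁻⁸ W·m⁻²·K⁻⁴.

Steady state: P = εσA T⁴.
A = 4πr² = 0.03955 m²; T⁴ = (325)⁴ = 1.116×10¹⁰ K⁴.
P = 1.0 × 5.67×10⁻⁸ × 0.03955 × 1.116×10¹⁰.

P ≈ 25.0 W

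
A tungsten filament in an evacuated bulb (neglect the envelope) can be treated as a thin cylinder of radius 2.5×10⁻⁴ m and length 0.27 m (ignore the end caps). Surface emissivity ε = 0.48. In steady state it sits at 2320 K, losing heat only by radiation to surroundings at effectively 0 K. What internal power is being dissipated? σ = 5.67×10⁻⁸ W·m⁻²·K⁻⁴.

P ≈ 334 W

Steady state: P = εσA T⁴.
A = 2πrL = 4.241×10⁻⁴ m²; T⁴ = (2320)⁴ = 2.897×10¹³ K⁴.
P = 0.48 × 5.67×10⁻⁸ × 4.241×10⁻⁴ × 2.897×10¹³.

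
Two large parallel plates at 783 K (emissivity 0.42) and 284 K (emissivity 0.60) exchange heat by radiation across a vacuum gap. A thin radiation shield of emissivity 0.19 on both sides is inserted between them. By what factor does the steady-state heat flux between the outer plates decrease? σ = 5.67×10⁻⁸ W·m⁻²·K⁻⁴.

Without shield: q₀ = σΔ(T⁴)/(1/ε₁+1/ε₂−1) with denominator 3.048.
With shield the two gaps are in series; the resistances add: (1/ε₁+1/ε_s−1)+(1/ε_s+1/ε₂−1) = 6.644+5.930 = 12.57.
Heat-flux ratio q₀/q = 12.57/3.048.

factor ≈ 4.13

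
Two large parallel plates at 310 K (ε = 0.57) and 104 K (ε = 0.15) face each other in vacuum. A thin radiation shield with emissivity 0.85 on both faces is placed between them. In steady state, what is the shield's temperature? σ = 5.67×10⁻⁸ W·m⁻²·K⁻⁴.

T_s ≈ 292 K

In steady state the net flux on the hot side equals that on the cold side.
σ(T₁⁴−T_s⁴)/D₁ = σ(T_s⁴−T₂⁴)/D₂, with D₁ = 1/ε₁+1/ε_s−1 = 1.931, D₂ = 1/ε_s+1/ε₂−1 = 6.843.
Solve for T_s⁴: T_s⁴ = (D₂·T₁⁴ + D₁·T₂⁴)/(D₁+D₂) = 7.229×10⁹ K⁴.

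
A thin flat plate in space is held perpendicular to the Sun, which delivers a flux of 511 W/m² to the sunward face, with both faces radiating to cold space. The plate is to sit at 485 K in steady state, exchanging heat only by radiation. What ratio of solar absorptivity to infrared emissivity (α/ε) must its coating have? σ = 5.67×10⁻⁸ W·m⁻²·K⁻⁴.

Balance: αS·A = εσ·2A·T⁴ ⇒ α/ε = 2σT⁴/S.
α/ε = 2·5.67×10⁻⁸·(485)⁴/511 = 2·5.67×10⁻⁸·5.533×10¹⁰/511.

α/ε ≈ 12.3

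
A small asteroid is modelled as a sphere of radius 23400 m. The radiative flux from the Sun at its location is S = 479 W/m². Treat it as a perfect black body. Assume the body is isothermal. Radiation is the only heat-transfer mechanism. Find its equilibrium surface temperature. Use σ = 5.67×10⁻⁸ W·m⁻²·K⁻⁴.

At equilibrium, absorbed power = emitted power.
Absorbing cross-section = πr² = 1.720×10⁹ m²; emitting surface = 4πr² = 6.881×10⁹ m² (ratio 4).
S·A_cross = εσ·A_surf·T⁴  ⇒  T⁴ = S/(4σ).
T⁴ = 1.00·479/(4·5.67×10⁻⁸) = 2.112×10⁹ K⁴.
T = (2.112×10⁹)^(1/4).

T ≈ 214 K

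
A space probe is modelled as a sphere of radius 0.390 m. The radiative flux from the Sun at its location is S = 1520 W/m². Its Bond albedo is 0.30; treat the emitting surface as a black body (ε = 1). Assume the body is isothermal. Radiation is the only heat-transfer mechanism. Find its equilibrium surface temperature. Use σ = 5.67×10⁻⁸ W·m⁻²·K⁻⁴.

At equilibrium, absorbed power = emitted power.
Absorbing cross-section = πr² = 0.4778 m²; emitting surface = 4πr² = 1.911 m² (ratio 4).
(1−a)S·A_cross = εσ·A_surf·T⁴  ⇒  T⁴ = (1−a)S/(4σ).
T⁴ = 0.700·1520/(4·5.67×10⁻⁸) = 4.691×10⁹ K⁴.
T = (4.691×10⁹)^(1/4).

T ≈ 262 K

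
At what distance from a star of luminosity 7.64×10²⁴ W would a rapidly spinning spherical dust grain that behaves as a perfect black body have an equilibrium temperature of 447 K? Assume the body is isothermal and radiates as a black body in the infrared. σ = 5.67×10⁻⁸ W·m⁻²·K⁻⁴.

d ≈ 8.19×10⁹ m

For an isothermal black-emitting sphere, (1−a)S·πr² = σ·4πr²·T⁴ ⇒ S = 4σT⁴/(1−a).
S = 4·5.67×10⁻⁸·(447)⁴/1.00 = 9055 W/m².
Flux falls as S = L/(4πd²), so d = √(L/(4πS)) = √(7.64×10²⁴/(4π·9055)).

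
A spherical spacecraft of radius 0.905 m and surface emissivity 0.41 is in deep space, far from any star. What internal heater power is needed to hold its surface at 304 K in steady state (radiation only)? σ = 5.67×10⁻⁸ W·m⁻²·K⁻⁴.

P ≈ 2040 W

P = εσ·4πr²·T⁴.
4πr² = 10.29 m²; T⁴ = 8.541×10⁹ K⁴.
P = 0.41·5.67×10⁻⁸·10.29·8.541×10⁹.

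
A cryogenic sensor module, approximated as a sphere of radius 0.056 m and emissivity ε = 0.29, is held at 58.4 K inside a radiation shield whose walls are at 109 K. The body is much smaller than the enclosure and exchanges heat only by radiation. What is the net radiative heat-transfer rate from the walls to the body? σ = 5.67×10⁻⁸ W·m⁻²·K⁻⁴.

P_net ≈ 0.0839 W

For a small grey body in a large enclosure: P_net = εσA(T_body⁴ − T_wall⁴).
A = 4πr² = 0.03941 m²; T_body⁴ − T_wall⁴ = 1.163×10⁷ − 1.412×10⁸ = -1.295×10⁸ K⁴.
|P_net| = 0.29·5.67×10⁻⁸·0.03941·1.295×10⁸.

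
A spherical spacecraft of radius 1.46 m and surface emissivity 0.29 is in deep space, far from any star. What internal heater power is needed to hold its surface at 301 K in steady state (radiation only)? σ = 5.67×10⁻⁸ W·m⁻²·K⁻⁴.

P = εσ·4πr²·T⁴.
4πr² = 26.79 m²; T⁴ = 8.209×10⁹ K⁴.
P = 0.29·5.67×10⁻⁸·26.79·8.209×10⁹.

P ≈ 3620 W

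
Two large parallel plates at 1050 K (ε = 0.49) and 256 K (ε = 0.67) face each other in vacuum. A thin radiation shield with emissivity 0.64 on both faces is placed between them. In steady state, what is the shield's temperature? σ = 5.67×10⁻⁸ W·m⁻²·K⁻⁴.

T_s ≈ 857 K

In steady state the net flux on the hot side equals that on the cold side.
σ(T₁⁴−T_s⁴)/D₁ = σ(T_s⁴−T₂⁴)/D₂, with D₁ = 1/ε₁+1/ε_s−1 = 2.603, D₂ = 1/ε_s+1/ε₂−1 = 2.055.
Solve for T_s⁴: T_s⁴ = (D₂·T₁⁴ + D₁·T₂⁴)/(D₁+D₂) = 5.386×10¹¹ K⁴.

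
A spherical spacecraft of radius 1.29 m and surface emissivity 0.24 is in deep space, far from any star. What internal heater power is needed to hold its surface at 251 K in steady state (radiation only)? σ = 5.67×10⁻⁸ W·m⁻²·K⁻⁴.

P = εσ·4πr²·T⁴.
4πr² = 20.91 m²; T⁴ = 3.969×10⁹ K⁴.
P = 0.24·5.67×10⁻⁸·20.91·3.969×10⁹.

P ≈ 1130 W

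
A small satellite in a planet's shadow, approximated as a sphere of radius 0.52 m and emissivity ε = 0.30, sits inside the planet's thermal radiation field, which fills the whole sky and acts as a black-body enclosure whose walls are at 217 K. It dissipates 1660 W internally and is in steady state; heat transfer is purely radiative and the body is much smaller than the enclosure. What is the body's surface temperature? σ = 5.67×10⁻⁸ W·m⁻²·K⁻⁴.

T ≈ 419 K

For a small grey body in a large enclosure, net radiated power = εσA(T⁴ − T_w⁴).
Steady state: P = εσA(T⁴ − T_w⁴) with A = 4πr² = 3.398 m².
T⁴ = P/(εσA) + T_w⁴ = 1660/(0.30·5.67×10⁻⁸·3.398) + (217)⁴
    = 2.872×10¹⁰ + 2.217×10⁹ = 3.094×10¹⁰ K⁴.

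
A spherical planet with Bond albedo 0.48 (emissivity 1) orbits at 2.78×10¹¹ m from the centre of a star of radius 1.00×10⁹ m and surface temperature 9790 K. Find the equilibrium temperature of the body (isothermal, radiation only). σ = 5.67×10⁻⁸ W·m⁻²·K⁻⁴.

The star's surface emits σT_*⁴; at distance d the flux is S = σT_*⁴(R_*/d)².
S = 5.67×10⁻⁸·(9790)⁴·(1.00×10⁹/2.78×10¹¹)² = 6739 W/m².
For an isothermal sphere T⁴ = (1−a)S/(4σ) = 1.545×10¹⁰ K⁴.

T ≈ 353 K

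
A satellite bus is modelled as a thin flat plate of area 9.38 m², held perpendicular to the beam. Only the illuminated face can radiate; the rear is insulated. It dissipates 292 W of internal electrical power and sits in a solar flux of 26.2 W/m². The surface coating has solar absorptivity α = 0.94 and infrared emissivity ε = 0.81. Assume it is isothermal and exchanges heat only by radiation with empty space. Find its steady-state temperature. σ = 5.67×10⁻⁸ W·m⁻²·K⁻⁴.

At steady state, absorbed solar power + internal power = radiated power.
Absorbed: α·S·A_cross = 0.94·26.2·9.380 = 231.0 W (cross-section A).
Total input = 231.0 + 292 = 523.0 W.
Radiated: εσ·A_surf·T⁴ with A_surf = A = 9.380 m².
T⁴ = 523.0/(0.81·5.67×10⁻⁸·9.380) = 1.214×10⁹ K⁴.

T ≈ 187 K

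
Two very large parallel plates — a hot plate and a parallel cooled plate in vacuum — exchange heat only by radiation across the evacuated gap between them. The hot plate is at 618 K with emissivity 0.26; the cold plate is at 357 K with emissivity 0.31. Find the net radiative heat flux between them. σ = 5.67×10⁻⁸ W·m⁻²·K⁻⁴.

For two infinite grey parallel plates, q = σ(T₁⁴ − T₂⁴)/(1/ε₁ + 1/ε₂ − 1).
T₁⁴ − T₂⁴ = 1.459×10¹¹ − 1.624×10¹⁰ = 1.296×10¹¹ K⁴.
1/ε₁ + 1/ε₂ − 1 = 3.846 + 3.226 − 1 = 6.072.
q = 5.67×10⁻⁸ × 1.296×10¹¹ / 6.072.

q ≈ 1210 W/m²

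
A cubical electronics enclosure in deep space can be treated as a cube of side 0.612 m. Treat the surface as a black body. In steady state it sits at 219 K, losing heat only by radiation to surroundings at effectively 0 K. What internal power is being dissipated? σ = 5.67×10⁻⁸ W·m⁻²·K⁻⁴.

P ≈ 293 W

Steady state: P = εσA T⁴.
A = 6L² = 2.247 m²; T⁴ = (219)⁴ = 2.300×10⁹ K⁴.
P = 1.0 × 5.67×10⁻⁸ × 2.247 × 2.300×10⁹.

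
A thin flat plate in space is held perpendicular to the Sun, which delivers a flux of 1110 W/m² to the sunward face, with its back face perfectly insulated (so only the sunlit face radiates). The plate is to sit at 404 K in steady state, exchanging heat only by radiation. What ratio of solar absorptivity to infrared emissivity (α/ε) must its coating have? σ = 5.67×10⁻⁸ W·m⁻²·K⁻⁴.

α/ε ≈ 1.36

Balance: αS·A = εσ·1A·T⁴ ⇒ α/ε = σT⁴/S.
α/ε = 5.67×10⁻⁸·(404)⁴/1110 = 5.67×10⁻⁸·2.664×10¹⁰/1110.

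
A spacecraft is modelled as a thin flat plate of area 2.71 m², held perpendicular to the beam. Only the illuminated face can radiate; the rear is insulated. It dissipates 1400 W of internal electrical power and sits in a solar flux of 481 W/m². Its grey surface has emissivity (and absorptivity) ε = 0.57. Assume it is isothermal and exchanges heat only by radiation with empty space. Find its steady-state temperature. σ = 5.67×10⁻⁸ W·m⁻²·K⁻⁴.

At steady state, absorbed solar power + internal power = radiated power.
Absorbed: α·S·A_cross = 0.57·481·2.710 = 743.0 W (cross-section A).
Total input = 743.0 + 1400 = 2143 W.
Radiated: εσ·A_surf·T⁴ with A_surf = A = 2.710 m².
T⁴ = 2143/(0.57·5.67×10⁻⁸·2.710) = 2.447×10¹⁰ K⁴.

T ≈ 396 K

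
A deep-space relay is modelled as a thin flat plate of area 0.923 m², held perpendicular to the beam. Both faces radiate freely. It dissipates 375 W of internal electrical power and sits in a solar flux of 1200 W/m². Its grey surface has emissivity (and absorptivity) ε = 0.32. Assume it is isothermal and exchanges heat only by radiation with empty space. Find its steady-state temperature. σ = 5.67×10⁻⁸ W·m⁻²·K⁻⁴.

T ≈ 384 K

At steady state, absorbed solar power + internal power = radiated power.
Absorbed: α·S·A_cross = 0.32·1200·0.9230 = 354.4 W (cross-section A).
Total input = 354.4 + 375 = 729.4 W.
Radiated: εσ·A_surf·T⁴ with A_surf = 2A = 1.846 m².
T⁴ = 729.4/(0.32·5.67×10⁻⁸·1.846) = 2.178×10¹⁰ K⁴.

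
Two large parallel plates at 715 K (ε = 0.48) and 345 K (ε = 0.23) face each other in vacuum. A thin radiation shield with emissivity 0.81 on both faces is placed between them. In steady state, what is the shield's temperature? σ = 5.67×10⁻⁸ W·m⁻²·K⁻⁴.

In steady state the net flux on the hot side equals that on the cold side.
σ(T₁⁴−T_s⁴)/D₁ = σ(T_s⁴−T₂⁴)/D₂, with D₁ = 1/ε₁+1/ε_s−1 = 2.318, D₂ = 1/ε_s+1/ε₂−1 = 4.582.
Solve for T_s⁴: T_s⁴ = (D₂·T₁⁴ + D₁·T₂⁴)/(D₁+D₂) = 1.783×10¹¹ K⁴.

T_s ≈ 650 K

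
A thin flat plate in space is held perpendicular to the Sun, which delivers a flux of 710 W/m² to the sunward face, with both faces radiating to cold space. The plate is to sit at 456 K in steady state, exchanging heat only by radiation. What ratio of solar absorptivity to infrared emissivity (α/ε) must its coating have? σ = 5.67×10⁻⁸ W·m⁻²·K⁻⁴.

Balance: αS·A = εσ·2A·T⁴ ⇒ α/ε = 2σT⁴/S.
α/ε = 2·5.67×10⁻⁸·(456)⁴/710 = 2·5.67×10⁻⁸·4.324×10¹⁰/710.

α/ε ≈ 6.91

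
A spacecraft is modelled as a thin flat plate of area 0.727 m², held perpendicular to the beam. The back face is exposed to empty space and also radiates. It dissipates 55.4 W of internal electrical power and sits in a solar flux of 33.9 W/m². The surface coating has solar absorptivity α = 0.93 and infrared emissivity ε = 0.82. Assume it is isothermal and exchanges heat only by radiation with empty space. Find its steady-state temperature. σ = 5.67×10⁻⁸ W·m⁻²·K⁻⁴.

T ≈ 184 K

At steady state, absorbed solar power + internal power = radiated power.
Absorbed: α·S·A_cross = 0.93·33.9·0.7270 = 22.92 W (cross-section A).
Total input = 22.92 + 55.4 = 78.32 W.
Radiated: εσ·A_surf·T⁴ with A_surf = 2A = 1.454 m².
T⁴ = 78.32/(0.82·5.67×10⁻⁸·1.454) = 1.159×10⁹ K⁴.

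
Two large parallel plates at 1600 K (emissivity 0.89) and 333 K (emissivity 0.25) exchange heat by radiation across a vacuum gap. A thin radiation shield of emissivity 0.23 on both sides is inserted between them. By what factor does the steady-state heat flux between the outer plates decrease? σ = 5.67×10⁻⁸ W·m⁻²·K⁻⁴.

factor ≈ 2.87

Without shield: q₀ = σΔ(T⁴)/(1/ε₁+1/ε₂−1) with denominator 4.124.
With shield the two gaps are in series; the resistances add: (1/ε₁+1/ε_s−1)+(1/ε_s+1/ε₂−1) = 4.471+7.348 = 11.82.
Heat-flux ratio q₀/q = 11.82/4.124.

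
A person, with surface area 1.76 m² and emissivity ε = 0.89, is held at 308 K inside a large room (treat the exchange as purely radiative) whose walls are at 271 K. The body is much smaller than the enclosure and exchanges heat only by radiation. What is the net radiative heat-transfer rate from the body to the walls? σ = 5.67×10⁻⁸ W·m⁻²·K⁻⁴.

P_net ≈ 320 W

For a small grey body in a large enclosure: P_net = εσA(T_body⁴ − T_wall⁴).
A = 1.76 m²; T_body⁴ − T_wall⁴ = 8.999×10⁹ − 5.394×10⁹ = 3.606×10⁹ K⁴.
|P_net| = 0.89·5.67×10⁻⁸·1.760·3.606×10⁹.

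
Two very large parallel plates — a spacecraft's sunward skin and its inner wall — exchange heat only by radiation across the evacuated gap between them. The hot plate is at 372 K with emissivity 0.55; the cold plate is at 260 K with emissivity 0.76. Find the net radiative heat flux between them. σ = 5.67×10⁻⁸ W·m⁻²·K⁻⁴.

For two infinite grey parallel plates, q = σ(T₁⁴ − T₂⁴)/(1/ε₁ + 1/ε₂ − 1).
T₁⁴ − T₂⁴ = 1.915×10¹⁰ − 4.570×10⁹ = 1.458×10¹⁰ K⁴.
1/ε₁ + 1/ε₂ − 1 = 1.818 + 1.316 − 1 = 2.134.
q = 5.67×10⁻⁸ × 1.458×10¹⁰ / 2.134.

q ≈ 387 W/m²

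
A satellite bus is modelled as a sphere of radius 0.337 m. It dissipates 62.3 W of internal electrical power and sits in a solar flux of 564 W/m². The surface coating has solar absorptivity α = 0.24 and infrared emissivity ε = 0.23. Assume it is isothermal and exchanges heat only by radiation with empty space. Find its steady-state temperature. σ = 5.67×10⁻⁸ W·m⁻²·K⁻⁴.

At steady state, absorbed solar power + internal power = radiated power.
Absorbed: α·S·A_cross = 0.24·564·0.3568 = 48.29 W (cross-section πr²).
Total input = 48.29 + 62.3 = 110.6 W.
Radiated: εσ·A_surf·T⁴ with A_surf = 4πr² = 1.427 m².
T⁴ = 110.6/(0.23·5.67×10⁻⁸·1.427) = 5.942×10⁹ K⁴.

T ≈ 278 K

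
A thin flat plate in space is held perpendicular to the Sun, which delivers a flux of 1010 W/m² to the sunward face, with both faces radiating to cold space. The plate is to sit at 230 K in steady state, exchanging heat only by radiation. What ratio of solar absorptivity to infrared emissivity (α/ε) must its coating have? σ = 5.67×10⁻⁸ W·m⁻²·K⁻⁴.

α/ε ≈ 0.314

Balance: αS·A = εσ·2A·T⁴ ⇒ α/ε = 2σT⁴/S.
α/ε = 2·5.67×10⁻⁸·(230)⁴/1010 = 2·5.67×10⁻⁸·2.798×10⁹/1010.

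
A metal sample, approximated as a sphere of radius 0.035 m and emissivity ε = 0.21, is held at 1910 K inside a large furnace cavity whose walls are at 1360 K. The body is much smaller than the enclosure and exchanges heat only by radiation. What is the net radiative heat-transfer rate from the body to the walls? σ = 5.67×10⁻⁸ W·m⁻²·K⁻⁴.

P_net ≈ 1810 W

For a small grey body in a large enclosure: P_net = εσA(T_body⁴ − T_wall⁴).
A = 4πr² = 0.01539 m²; T_body⁴ − T_wall⁴ = 1.331×10¹³ − 3.421×10¹² = 9.888×10¹² K⁴.
|P_net| = 0.21·5.67×10⁻⁸·0.01539·9.888×10¹².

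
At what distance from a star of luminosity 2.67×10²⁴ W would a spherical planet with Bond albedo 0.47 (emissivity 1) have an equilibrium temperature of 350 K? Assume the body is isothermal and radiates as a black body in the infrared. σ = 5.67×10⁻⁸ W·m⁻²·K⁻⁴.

For an isothermal black-emitting sphere, (1−a)S·πr² = σ·4πr²·T⁴ ⇒ S = 4σT⁴/(1−a).
S = 4·5.67×10⁻⁸·(350)⁴/0.530 = 6422 W/m².
Flux falls as S = L/(4πd²), so d = √(L/(4πS)) = √(2.67×10²⁴/(4π·6422)).

d ≈ 5.75×10⁹ m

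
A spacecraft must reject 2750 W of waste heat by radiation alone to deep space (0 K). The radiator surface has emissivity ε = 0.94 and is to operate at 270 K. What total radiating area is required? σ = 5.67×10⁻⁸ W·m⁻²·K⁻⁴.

A ≈ 9.71 m²

P = εσA T⁴ ⇒ A = P/(εσT⁴).
T⁴ = 5.314×10⁹ K⁴.
A = 2750/(0.94 × 5.67×10⁻⁸ × 5.314×10⁹).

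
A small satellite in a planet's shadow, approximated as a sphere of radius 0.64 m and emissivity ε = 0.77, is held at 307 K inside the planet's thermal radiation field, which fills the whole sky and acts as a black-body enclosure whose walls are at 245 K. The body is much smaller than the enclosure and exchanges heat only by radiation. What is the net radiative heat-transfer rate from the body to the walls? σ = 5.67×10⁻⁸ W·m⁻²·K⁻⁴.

P_net ≈ 1190 W

For a small grey body in a large enclosure: P_net = εσA(T_body⁴ − T_wall⁴).
A = 4πr² = 5.147 m²; T_body⁴ − T_wall⁴ = 8.883×10⁹ − 3.603×10⁹ = 5.280×10⁹ K⁴.
|P_net| = 0.77·5.67×10⁻⁸·5.147·5.280×10⁹.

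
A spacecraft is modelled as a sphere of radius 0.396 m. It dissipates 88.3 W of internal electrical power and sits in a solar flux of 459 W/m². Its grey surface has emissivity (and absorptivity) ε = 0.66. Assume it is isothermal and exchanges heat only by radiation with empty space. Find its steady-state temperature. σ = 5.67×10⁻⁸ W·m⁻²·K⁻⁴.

T ≈ 238 K

At steady state, absorbed solar power + internal power = radiated power.
Absorbed: α·S·A_cross = 0.66·459·0.4927 = 149.2 W (cross-section πr²).
Total input = 149.2 + 88.3 = 237.5 W.
Radiated: εσ·A_surf·T⁴ with A_surf = 4πr² = 1.971 m².
T⁴ = 237.5/(0.66·5.67×10⁻⁸·1.971) = 3.221×10⁹ K⁴.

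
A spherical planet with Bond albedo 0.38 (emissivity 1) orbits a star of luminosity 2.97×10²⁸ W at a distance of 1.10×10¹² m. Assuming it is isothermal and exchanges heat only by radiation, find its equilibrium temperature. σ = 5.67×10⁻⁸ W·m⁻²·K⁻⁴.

T ≈ 270 K

First find the stellar flux at distance d: S = L/(4πd²) = 2.97×10²⁸/(4π·(1.10×10¹²)²) = 1953 W/m².
For an isothermal sphere, absorbed (1−a)S·πr² = emitted σ·4πr²·T⁴, so T⁴ = (1−a)S/(4σ).
T⁴ = 0.620·1953/(4·5.67×10⁻⁸) = 5.340×10⁹ K⁴.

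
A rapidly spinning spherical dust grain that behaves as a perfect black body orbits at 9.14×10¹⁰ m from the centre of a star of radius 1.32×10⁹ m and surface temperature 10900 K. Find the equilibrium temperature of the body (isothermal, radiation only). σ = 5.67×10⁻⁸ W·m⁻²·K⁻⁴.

The star's surface emits σT_*⁴; at distance d the flux is S = σT_*⁴(R_*/d)².
S = 5.67×10⁻⁸·(10900)⁴·(1.32×10⁹/9.14×10¹⁰)² = 1.669×10⁵ W/m².
For an isothermal sphere T⁴ = (1−a)S/(4σ) = 7.360×10¹¹ K⁴.

T ≈ 926 K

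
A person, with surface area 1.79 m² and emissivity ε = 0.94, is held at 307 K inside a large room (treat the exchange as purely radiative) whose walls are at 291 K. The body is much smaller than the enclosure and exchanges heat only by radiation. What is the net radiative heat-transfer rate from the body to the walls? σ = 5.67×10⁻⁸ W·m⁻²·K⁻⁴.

For a small grey body in a large enclosure: P_net = εσA(T_body⁴ − T_wall⁴).
A = 1.79 m²; T_body⁴ − T_wall⁴ = 8.883×10⁹ − 7.171×10⁹ = 1.712×10⁹ K⁴.
|P_net| = 0.94·5.67×10⁻⁸·1.790·1.712×10⁹.

P_net ≈ 163 W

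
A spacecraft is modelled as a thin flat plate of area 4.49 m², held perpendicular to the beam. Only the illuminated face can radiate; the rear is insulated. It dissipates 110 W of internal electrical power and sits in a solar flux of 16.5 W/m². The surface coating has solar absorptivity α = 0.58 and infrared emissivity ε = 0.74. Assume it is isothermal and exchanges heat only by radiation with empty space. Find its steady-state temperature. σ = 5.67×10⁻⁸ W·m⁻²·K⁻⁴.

At steady state, absorbed solar power + internal power = radiated power.
Absorbed: α·S·A_cross = 0.58·16.5·4.490 = 42.97 W (cross-section A).
Total input = 42.97 + 110 = 153.0 W.
Radiated: εσ·A_surf·T⁴ with A_surf = A = 4.490 m².
T⁴ = 153.0/(0.74·5.67×10⁻⁸·4.490) = 8.120×10⁸ K⁴.

T ≈ 169 K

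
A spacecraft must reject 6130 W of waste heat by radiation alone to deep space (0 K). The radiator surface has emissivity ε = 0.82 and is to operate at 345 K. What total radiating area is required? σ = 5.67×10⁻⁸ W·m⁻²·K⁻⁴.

A ≈ 9.31 m²

P = εσA T⁴ ⇒ A = P/(εσT⁴).
T⁴ = 1.417×10¹⁰ K⁴.
A = 6130/(0.82 × 5.67×10⁻⁸ × 1.417×10¹⁰).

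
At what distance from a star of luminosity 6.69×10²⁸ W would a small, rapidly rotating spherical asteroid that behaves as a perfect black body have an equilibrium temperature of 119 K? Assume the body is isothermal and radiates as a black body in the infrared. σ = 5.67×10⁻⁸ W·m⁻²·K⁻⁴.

For an isothermal black-emitting sphere, (1−a)S·πr² = σ·4πr²·T⁴ ⇒ S = 4σT⁴/(1−a).
S = 4·5.67×10⁻⁸·(119)⁴/1.00 = 45.48 W/m².
Flux falls as S = L/(4πd²), so d = √(L/(4πS)) = √(6.69×10²⁸/(4π·45.48)).

d ≈ 1.08×10¹³ m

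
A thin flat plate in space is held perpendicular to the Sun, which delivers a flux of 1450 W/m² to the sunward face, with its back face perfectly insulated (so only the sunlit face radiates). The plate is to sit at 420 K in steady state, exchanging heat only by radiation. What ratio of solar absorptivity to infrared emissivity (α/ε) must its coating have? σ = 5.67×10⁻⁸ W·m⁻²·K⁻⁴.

Balance: αS·A = εσ·1A·T⁴ ⇒ α/ε = σT⁴/S.
α/ε = 5.67×10⁻⁸·(420)⁴/1450 = 5.67×10⁻⁸·3.112×10¹⁰/1450.

α/ε ≈ 1.22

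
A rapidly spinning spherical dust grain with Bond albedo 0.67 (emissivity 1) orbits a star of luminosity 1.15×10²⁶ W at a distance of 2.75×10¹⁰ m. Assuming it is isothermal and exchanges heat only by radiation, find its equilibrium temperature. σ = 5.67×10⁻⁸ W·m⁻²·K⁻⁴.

T ≈ 364 K

First find the stellar flux at distance d: S = L/(4πd²) = 1.15×10²⁶/(4π·(2.75×10¹⁰)²) = 12100 W/m².
For an isothermal sphere, absorbed (1−a)S·πr² = emitted σ·4πr²·T⁴, so T⁴ = (1−a)S/(4σ).
T⁴ = 0.330·12100/(4·5.67×10⁻⁸) = 1.761×10¹⁰ K⁴.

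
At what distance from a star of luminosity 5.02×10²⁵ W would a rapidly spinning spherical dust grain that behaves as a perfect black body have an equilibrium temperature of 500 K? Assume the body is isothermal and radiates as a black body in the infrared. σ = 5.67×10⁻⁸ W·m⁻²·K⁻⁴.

For an isothermal black-emitting sphere, (1−a)S·πr² = σ·4πr²·T⁴ ⇒ S = 4σT⁴/(1−a).
S = 4·5.67×10⁻⁸·(500)⁴/1.00 = 14180 W/m².
Flux falls as S = L/(4πd²), so d = √(L/(4πS)) = √(5.02×10²⁵/(4π·14180)).

d ≈ 1.68×10¹⁰ m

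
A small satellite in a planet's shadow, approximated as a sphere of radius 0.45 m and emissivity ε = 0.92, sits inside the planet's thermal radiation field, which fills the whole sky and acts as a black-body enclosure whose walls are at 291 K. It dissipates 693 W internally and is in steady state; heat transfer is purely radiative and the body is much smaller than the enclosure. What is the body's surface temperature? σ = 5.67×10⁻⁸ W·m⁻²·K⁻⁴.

T ≈ 334 K

For a small grey body in a large enclosure, net radiated power = εσA(T⁴ − T_w⁴).
Steady state: P = εσA(T⁴ − T_w⁴) with A = 4πr² = 2.545 m².
T⁴ = P/(εσA) + T_w⁴ = 693/(0.92·5.67×10⁻⁸·2.545) + (291)⁴
    = 5.221×10⁹ + 7.171×10⁹ = 1.239×10¹⁰ K⁴.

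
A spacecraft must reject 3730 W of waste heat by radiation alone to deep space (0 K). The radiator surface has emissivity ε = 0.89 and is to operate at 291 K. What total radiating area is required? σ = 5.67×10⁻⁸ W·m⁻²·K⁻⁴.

P = εσA T⁴ ⇒ A = P/(εσT⁴).
T⁴ = 7.171×10⁹ K⁴.
A = 3730/(0.89 × 5.67×10⁻⁸ × 7.171×10⁹).

A ≈ 10.3 m²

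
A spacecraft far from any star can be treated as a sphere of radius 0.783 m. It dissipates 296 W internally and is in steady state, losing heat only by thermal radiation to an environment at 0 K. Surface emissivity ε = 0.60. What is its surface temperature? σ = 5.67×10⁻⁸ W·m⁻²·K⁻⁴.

T ≈ 183 K

Steady state: internal power = radiated power, P = εσA T⁴.
Radiating area A = 4πr² = 7.704 m².
T⁴ = P/(εσA) = 296/(0.60·5.67×10⁻⁸·7.704) = 1.129×10⁹ K⁴.
T = (1.129×10⁹)^(1/4).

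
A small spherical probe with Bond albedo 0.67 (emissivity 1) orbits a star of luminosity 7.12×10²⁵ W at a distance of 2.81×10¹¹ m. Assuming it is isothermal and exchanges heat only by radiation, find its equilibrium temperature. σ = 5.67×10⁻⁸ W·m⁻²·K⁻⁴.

T ≈ 101 K

First find the stellar flux at distance d: S = L/(4πd²) = 7.12×10²⁵/(4π·(2.81×10¹¹)²) = 71.76 W/m².
For an isothermal sphere, absorbed (1−a)S·πr² = emitted σ·4πr²·T⁴, so T⁴ = (1−a)S/(4σ).
T⁴ = 0.330·71.76/(4·5.67×10⁻⁸) = 1.044×10⁸ K⁴.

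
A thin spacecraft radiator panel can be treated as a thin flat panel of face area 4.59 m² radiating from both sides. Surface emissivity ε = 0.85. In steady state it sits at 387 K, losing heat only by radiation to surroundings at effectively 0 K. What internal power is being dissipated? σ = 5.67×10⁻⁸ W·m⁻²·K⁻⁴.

Steady state: P = εσA T⁴.
A = 2·4.59 = 9.180 m²; T⁴ = (387)⁴ = 2.243×10¹⁰ K⁴.
P = 0.85 × 5.67×10⁻⁸ × 9.180 × 2.243×10¹⁰.

P ≈ 9920 W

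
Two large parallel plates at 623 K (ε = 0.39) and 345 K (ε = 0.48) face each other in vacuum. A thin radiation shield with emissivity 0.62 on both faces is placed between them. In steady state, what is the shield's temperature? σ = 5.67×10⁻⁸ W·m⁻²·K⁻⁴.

T_s ≈ 526 K

In steady state the net flux on the hot side equals that on the cold side.
σ(T₁⁴−T_s⁴)/D₁ = σ(T_s⁴−T₂⁴)/D₂, with D₁ = 1/ε₁+1/ε_s−1 = 3.177, D₂ = 1/ε_s+1/ε₂−1 = 2.696.
Solve for T_s⁴: T_s⁴ = (D₂·T₁⁴ + D₁·T₂⁴)/(D₁+D₂) = 7.682×10¹⁰ K⁴.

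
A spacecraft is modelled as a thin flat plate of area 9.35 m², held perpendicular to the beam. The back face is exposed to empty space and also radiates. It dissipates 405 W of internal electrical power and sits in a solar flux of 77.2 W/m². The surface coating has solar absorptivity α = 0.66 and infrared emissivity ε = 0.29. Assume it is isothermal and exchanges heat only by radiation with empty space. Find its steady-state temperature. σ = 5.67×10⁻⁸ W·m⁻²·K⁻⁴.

At steady state, absorbed solar power + internal power = radiated power.
Absorbed: α·S·A_cross = 0.66·77.2·9.350 = 476.4 W (cross-section A).
Total input = 476.4 + 405 = 881.4 W.
Radiated: εσ·A_surf·T⁴ with A_surf = 2A = 18.70 m².
T⁴ = 881.4/(0.29·5.67×10⁻⁸·18.70) = 2.866×10⁹ K⁴.

T ≈ 231 K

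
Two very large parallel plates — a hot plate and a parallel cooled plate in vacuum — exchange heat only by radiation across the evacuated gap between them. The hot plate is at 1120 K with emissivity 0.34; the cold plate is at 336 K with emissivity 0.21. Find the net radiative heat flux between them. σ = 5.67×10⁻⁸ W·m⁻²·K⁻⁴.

q ≈ 13200 W/m²

For two infinite grey parallel plates, q = σ(T₁⁴ − T₂⁴)/(1/ε₁ + 1/ε₂ − 1).
T₁⁴ − T₂⁴ = 1.574×10¹² − 1.275×10¹⁰ = 1.561×10¹² K⁴.
1/ε₁ + 1/ε₂ − 1 = 2.941 + 4.762 − 1 = 6.703.
q = 5.67×10⁻⁸ × 1.561×10¹² / 6.703.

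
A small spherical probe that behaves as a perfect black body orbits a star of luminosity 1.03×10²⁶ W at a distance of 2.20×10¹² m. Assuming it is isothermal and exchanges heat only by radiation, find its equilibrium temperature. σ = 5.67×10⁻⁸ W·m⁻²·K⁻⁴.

First find the stellar flux at distance d: S = L/(4πd²) = 1.03×10²⁶/(4π·(2.20×10¹²)²) = 1.693 W/m².
For an isothermal sphere, absorbed (1−a)S·πr² = emitted σ·4πr²·T⁴, so T⁴ = (1−a)S/(4σ).
T⁴ = 1.00·1.693/(4·5.67×10⁻⁸) = 7.467×10⁶ K⁴.

T ≈ 52.3 K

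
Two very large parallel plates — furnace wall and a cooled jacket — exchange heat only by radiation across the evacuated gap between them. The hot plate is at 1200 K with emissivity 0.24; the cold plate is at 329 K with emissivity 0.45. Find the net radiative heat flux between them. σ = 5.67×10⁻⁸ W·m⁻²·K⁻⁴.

q ≈ 21700 W/m²

For two infinite grey parallel plates, q = σ(T₁⁴ − T₂⁴)/(1/ε₁ + 1/ε₂ − 1).
T₁⁴ − T₂⁴ = 2.074×10¹² − 1.172×10¹⁰ = 2.062×10¹² K⁴.
1/ε₁ + 1/ε₂ − 1 = 4.167 + 2.222 − 1 = 5.389.
q = 5.67×10⁻⁸ × 2.062×10¹² / 5.389.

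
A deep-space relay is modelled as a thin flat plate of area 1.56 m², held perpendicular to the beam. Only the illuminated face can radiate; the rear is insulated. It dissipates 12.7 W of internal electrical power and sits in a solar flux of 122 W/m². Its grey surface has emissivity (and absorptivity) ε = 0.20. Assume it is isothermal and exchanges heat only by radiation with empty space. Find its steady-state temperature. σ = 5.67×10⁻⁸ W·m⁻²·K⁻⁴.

T ≈ 231 K

At steady state, absorbed solar power + internal power = radiated power.
Absorbed: α·S·A_cross = 0.20·122·1.560 = 38.06 W (cross-section A).
Total input = 38.06 + 12.7 = 50.76 W.
Radiated: εσ·A_surf·T⁴ with A_surf = A = 1.560 m².
T⁴ = 50.76/(0.20·5.67×10⁻⁸·1.560) = 2.870×10⁹ K⁴.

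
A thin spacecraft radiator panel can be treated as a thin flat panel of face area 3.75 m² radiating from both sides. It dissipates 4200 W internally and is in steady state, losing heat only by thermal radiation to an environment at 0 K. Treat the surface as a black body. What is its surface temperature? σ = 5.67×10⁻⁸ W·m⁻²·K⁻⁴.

T ≈ 315 K

Steady state: internal power = radiated power, P = εσA T⁴.
Radiating area A = 2·3.75 = 7.500 m².
T⁴ = P/(εσA) = 4200/(1.0·5.67×10⁻⁸·7.500) = 9.877×10⁹ K⁴.
T = (9.877×10⁹)^(1/4).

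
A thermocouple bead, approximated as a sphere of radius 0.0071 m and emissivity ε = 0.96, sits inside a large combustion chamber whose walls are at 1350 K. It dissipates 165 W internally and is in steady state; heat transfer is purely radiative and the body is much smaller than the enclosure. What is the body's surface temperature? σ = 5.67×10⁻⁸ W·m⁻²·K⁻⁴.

T ≈ 1690 K

For a small grey body in a large enclosure, net radiated power = εσA(T⁴ − T_w⁴).
Steady state: P = εσA(T⁴ − T_w⁴) with A = 4πr² = 6.335×10⁻⁴ m².
T⁴ = P/(εσA) + T_w⁴ = 165/(0.96·5.67×10⁻⁸·6.335×10⁻⁴) + (1350)⁴
    = 4.785×10¹² + 3.322×10¹² = 8.107×10¹² K⁴.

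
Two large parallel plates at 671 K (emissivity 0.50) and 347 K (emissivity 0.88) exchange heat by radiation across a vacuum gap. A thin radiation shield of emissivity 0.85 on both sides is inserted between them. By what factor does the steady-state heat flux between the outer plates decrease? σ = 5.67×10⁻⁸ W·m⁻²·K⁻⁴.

factor ≈ 1.63

Without shield: q₀ = σΔ(T⁴)/(1/ε₁+1/ε₂−1) with denominator 2.136.
With shield the two gaps are in series; the resistances add: (1/ε₁+1/ε_s−1)+(1/ε_s+1/ε₂−1) = 2.176+1.313 = 3.489.
Heat-flux ratio q₀/q = 3.489/2.136.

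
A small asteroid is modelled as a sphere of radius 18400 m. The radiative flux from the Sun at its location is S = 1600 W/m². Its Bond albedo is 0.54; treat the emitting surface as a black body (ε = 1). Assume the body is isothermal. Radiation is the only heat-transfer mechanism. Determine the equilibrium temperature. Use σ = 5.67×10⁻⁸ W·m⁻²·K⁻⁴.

T ≈ 239 K

At equilibrium, absorbed power = emitted power.
Absorbing cross-section = πr² = 1.064×10⁹ m²; emitting surface = 4πr² = 4.254×10⁹ m² (ratio 4).
(1−a)S·A_cross = εσ·A_surf·T⁴  ⇒  T⁴ = (1−a)S/(4σ).
T⁴ = 0.460·1600/(4·5.67×10⁻⁸) = 3.245×10⁹ K⁴.
T = (3.245×10⁹)^(1/4).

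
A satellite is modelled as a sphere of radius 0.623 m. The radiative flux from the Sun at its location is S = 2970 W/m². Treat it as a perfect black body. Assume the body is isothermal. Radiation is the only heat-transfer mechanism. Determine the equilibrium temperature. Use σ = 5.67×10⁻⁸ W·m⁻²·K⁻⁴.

T ≈ 338 K

At equilibrium, absorbed power = emitted power.
Absorbing cross-section = πr² = 1.219 m²; emitting surface = 4πr² = 4.877 m² (ratio 4).
S·A_cross = εσ·A_surf·T⁴  ⇒  T⁴ = S/(4σ).
T⁴ = 1.00·2970/(4·5.67×10⁻⁸) = 1.310×10¹⁰ K⁴.
T = (1.310×10¹⁰)^(1/4).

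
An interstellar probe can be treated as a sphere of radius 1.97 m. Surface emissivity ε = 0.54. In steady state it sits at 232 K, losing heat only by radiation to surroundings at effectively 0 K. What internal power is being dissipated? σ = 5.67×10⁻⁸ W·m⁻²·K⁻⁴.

Steady state: P = εσA T⁴.
A = 4πr² = 48.77 m²; T⁴ = (232)⁴ = 2.897×10⁹ K⁴.
P = 0.54 × 5.67×10⁻⁸ × 48.77 × 2.897×10⁹.

P ≈ 4330 W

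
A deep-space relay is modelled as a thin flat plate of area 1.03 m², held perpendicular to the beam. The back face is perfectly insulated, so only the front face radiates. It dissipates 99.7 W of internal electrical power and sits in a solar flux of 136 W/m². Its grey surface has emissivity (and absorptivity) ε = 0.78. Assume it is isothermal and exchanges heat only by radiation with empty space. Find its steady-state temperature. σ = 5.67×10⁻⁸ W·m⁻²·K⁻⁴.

At steady state, absorbed solar power + internal power = radiated power.
Absorbed: α·S·A_cross = 0.78·136·1.030 = 109.3 W (cross-section A).
Total input = 109.3 + 99.7 = 209.0 W.
Radiated: εσ·A_surf·T⁴ with A_surf = A = 1.030 m².
T⁴ = 209.0/(0.78·5.67×10⁻⁸·1.030) = 4.587×10⁹ K⁴.

T ≈ 260 K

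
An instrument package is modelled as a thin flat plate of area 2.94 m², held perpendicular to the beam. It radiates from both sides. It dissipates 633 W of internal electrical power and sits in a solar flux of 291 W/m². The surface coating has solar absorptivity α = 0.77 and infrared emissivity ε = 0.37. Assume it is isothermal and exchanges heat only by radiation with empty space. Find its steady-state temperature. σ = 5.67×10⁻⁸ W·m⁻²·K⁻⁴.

At steady state, absorbed solar power + internal power = radiated power.
Absorbed: α·S·A_cross = 0.77·291·2.940 = 658.8 W (cross-section A).
Total input = 658.8 + 633 = 1292 W.
Radiated: εσ·A_surf·T⁴ with A_surf = 2A = 5.880 m².
T⁴ = 1292/(0.37·5.67×10⁻⁸·5.880) = 1.047×10¹⁰ K⁴.

T ≈ 320 K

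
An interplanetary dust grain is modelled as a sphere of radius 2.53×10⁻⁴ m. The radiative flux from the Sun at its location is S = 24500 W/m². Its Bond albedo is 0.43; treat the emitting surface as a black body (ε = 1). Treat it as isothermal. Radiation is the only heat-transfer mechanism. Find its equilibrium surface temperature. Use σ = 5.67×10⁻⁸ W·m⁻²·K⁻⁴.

T ≈ 498 K

At equilibrium, absorbed power = emitted power.
Absorbing cross-section = πr² = 2.011×10⁻⁷ m²; emitting surface = 4πr² = 8.044×10⁻⁷ m² (ratio 4).
(1−a)S·A_cross = εσ·A_surf·T⁴  ⇒  T⁴ = (1−a)S/(4σ).
T⁴ = 0.570·24500/(4·5.67×10⁻⁸) = 6.157×10¹⁰ K⁴.
T = (6.157×10¹⁰)^(1/4).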